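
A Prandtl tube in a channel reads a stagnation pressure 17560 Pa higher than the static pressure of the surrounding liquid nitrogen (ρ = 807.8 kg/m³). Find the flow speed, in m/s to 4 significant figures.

6.594 m/s

The dynamic pressure equals the rise in static pressure at the stagnation point: ΔP = ½ρv².
v = √(2ΔP/ρ) = √(2·17560/807.8) = 6.594 m/s.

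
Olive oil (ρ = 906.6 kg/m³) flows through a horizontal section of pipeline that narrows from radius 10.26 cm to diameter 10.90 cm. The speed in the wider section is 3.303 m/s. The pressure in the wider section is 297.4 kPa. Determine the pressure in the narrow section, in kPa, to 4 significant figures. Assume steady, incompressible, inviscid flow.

P₂ ≈ 240.2 kPa

Mass conservation (A₁v₁ = A₂v₂) gives v₂ = 3.303 × 330.7/93.31 = 11.71 m/s.
With no height change, Bernoulli's equation is P₁ + ½ρv₁² = P₂ + ½ρv₂².
P₂ = P₁ − ½ρ(v₂² − v₁²) = 297400 − ½·906.6·(11.71² − 3.303²) = 297400 − 57170 = 240200 Pa.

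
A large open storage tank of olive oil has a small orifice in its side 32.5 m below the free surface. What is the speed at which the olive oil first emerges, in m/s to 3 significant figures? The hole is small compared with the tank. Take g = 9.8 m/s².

25.2 m/s

The surface is effectively still and both ends are open, so ½v² = gh and v = √(2·9.8·32.5) = 25.2 m/s.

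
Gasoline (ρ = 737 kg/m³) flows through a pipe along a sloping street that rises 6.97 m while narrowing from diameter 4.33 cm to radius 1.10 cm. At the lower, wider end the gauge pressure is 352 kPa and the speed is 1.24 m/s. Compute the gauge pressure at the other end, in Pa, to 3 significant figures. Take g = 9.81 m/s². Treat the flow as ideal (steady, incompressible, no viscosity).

By continuity, v₂ = v₁·A₁/A₂ = 1.24·(14.7/3.80) = 4.80 m/s.
Applying Bernoulli between the two ends and solving for P₂: P₂ = P₁ + ½ρ(v₁² − v₂²) − ρgΔh.
P₂ = 352000 + ½·737·(1.24² − 4.80²) − 737·9.81·(+6.97) = 352000 + (-7940) − (50400) = 294000 Pa.

P₂ ≈ 294000 Pa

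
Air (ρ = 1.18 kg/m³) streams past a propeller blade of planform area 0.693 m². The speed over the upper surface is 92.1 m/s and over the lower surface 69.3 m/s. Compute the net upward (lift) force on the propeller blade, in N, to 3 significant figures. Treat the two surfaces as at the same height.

From P + ½ρv² = const at equal height, P_low − P_up = ½ρ(v_up² − v_low²).
ΔP = ½·1.18·(92.1² − 69.3²) = 2170 Pa.
Lift = ΔP · A = 2170 × 0.693 = 1500 N.

F = 1500 N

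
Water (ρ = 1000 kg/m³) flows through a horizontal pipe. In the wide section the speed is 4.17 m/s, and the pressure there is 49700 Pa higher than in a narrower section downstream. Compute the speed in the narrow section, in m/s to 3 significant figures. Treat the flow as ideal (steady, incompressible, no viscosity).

v₂ ≈ 10.8 m/s

Along the level pipe P + ½ρv² is conserved, hence v₂² = v₁² + 2(P₁ − P₂)/ρ.
v₂ = √(4.17² + 2·49700/1000) = √(17.4 + 99.4) = 10.8 m/s.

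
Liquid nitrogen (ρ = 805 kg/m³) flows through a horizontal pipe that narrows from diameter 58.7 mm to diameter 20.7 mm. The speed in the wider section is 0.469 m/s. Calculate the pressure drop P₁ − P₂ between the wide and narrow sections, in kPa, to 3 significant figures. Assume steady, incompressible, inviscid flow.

Continuity gives A₁v₁ = A₂v₂, so v₂ = (27.1 cm²)/(3.37 cm²) × 0.469 m/s = 3.77 m/s.
With no height change, Bernoulli's equation is P₁ + ½ρv₁² = P₂ + ½ρv₂².
P₁ − P₂ = ½·805·(3.77² − 0.469²) = ½·805·14.0 = 5640 Pa.

5.64 kPa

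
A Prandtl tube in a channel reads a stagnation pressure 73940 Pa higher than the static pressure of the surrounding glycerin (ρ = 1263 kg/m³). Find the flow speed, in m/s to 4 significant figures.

At the stagnation point the flow is brought to rest, so Bernoulli gives P_stag − P_static = ½ρv².
v = √(2ΔP/ρ) = √(2·73940/1263) = 10.82 m/s.

v = 10.82 m/s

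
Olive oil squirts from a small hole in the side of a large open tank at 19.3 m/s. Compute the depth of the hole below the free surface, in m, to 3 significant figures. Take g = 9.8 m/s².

19.0 m

For a small hole in a large open tank, ½v² = gh, giving h = v²/(2g).
h = 19.3²/(2·9.8) = 372/19.60 = 19.0 m.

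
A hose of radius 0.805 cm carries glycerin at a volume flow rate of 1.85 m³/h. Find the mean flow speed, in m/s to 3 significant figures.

Q = 1.85 m³/h = 0.000514 m³/s.
v = Q/A = 0.000514 / 0.000204 = 2.52 m/s.

2.52 m/s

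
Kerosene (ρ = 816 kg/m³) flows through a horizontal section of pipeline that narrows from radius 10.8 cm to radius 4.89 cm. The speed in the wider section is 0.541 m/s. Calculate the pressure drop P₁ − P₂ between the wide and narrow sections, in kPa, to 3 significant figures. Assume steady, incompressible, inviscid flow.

The volume flow rate is constant, so v₂ = (A₁/A₂)v₁ = (366/75.1)·0.541 = 2.64 m/s.
The pipe is horizontal, so Bernoulli reduces to P₁ + ½ρv₁² = P₂ + ½ρv₂².
P₁ − P₂ = ½·816·(2.64² − 0.541²) = ½·816·6.67 = 2720 Pa.

ΔP = 2.72 kPa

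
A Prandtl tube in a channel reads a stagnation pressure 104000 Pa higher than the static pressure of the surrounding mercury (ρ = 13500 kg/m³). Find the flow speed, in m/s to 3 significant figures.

v ≈ 3.93 m/s

Bernoulli between the free stream and the stagnation point: ½ρv² = P_stag − P_static.
v = √(2ΔP/ρ) = √(2·104000/13500) = 3.93 m/s.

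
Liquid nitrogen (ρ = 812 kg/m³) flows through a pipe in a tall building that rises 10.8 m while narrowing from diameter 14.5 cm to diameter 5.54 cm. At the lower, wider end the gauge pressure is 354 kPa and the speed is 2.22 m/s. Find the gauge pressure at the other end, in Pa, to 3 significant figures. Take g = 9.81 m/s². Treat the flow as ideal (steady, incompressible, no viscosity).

P₂ = 176000 Pa

Mass conservation (A₁v₁ = A₂v₂) gives v₂ = 2.22 × 165/24.1 = 15.2 m/s.
Energy conservation along the streamline gives P₂ = P₁ − ½ρ(v₂² − v₁²) − ρg(h₂ − h₁).
P₂ = 354000 + ½·812·(2.22² − 15.2²) − 812·9.81·(+10.8) = 354000 + (-91900) − (86000) = 176000 Pa.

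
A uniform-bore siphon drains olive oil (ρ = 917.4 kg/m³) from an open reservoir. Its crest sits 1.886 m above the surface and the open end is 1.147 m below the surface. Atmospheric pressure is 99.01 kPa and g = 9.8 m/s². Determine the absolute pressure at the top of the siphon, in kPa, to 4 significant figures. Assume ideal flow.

The outlet speed comes from Torricelli: v = √(2g·1.147) = 4.741 m/s.
With constant cross-section the crest speed equals v; applying Bernoulli from the surface up to the crest, P_top = P_atm − ½ρv² − ρg·h_top.
P_top = 99010 − ½·917.4·4.741² − 917.4·9.8·1.886 = 71740 Pa.

71.74 kPa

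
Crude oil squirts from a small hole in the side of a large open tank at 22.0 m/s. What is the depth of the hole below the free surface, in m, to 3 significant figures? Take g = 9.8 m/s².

Torricelli: v = √(2gh), so h = v²/(2g).
h = 22.0²/(2·9.8) = 484/19.60 = 24.7 m.

h ≈ 24.7 m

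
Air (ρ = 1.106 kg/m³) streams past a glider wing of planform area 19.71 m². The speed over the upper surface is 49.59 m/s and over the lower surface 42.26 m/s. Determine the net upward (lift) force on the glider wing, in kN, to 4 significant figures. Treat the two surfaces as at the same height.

F ≈ 7.338 kN

The faster flow above has the lower pressure; Bernoulli (same height) gives ΔP = ½ρ(v_up² − v_low²).
ΔP = ½·1.106·(49.59² − 42.26²) = 372.3 Pa.
Lift = ΔP · A = 372.3 × 19.71 = 7338 N.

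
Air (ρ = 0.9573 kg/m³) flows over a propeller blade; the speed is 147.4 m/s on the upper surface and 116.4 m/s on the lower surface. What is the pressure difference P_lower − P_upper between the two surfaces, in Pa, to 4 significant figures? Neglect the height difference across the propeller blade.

ΔP = 3914 Pa

Bernoulli (same height): P_lower − P_upper = ½ρ(v_upper² − v_lower²).
ΔP = ½·0.9573·(147.4² − 116.4²) = 3914 Pa.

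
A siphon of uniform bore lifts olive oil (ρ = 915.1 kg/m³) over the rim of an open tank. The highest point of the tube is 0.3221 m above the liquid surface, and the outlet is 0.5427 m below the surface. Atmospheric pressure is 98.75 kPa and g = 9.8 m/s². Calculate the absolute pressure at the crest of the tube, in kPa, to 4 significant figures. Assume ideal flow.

Bernoulli surface→outlet gives ½v² = g·h_out, so v = √(2·9.8·0.5427) = 3.261 m/s.
With constant cross-section the crest speed equals v; applying Bernoulli from the surface up to the crest, P_top = P_atm − ½ρv² − ρg·h_top.
P_top = 98750 − ½·915.1·3.261² − 915.1·9.8·0.3221 = 90990 Pa.

P_top = 90.99 kPa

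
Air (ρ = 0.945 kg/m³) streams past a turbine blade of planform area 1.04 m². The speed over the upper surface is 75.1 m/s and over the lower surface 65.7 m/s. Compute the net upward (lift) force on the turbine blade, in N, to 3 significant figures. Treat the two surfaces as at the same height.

F = 650 N

With equal heights on the two surfaces, Bernoulli gives P_lower − P_upper = ½ρ(v_upper² − v_lower²).
ΔP = ½·0.945·(75.1² − 65.7²) = 625 Pa.
Lift = ΔP · A = 625 × 1.04 = 650 N.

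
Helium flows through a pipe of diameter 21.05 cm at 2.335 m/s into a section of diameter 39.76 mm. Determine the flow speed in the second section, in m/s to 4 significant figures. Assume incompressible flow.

Mass conservation (A₁v₁ = A₂v₂) gives v₂ = 2.335 × 348.0/12.42 = 65.45 m/s.

v₂ ≈ 65.45 m/s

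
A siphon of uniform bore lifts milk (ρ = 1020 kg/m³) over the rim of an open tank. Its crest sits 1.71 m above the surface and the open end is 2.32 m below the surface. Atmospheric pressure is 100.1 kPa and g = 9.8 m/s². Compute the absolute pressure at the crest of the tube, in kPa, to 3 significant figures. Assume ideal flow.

The outlet speed comes from Torricelli: v = √(2g·2.32) = 6.74 m/s.
Continuity keeps v the same throughout the tube; from surface to crest, P_atm + 0 = P_top + ½ρv² + ρg·h_top.
P_top = 100100 − ½·1020·6.74² − 1020·9.8·1.71 = 59800 Pa.

P_top = 59.8 kPa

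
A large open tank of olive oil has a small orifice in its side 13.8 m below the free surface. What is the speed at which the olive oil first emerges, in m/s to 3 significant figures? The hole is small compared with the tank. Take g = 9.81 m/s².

The surface is effectively still and both ends are open, so ½v² = gh and v = √(2·9.81·13.8) = 16.5 m/s.

16.5 m/s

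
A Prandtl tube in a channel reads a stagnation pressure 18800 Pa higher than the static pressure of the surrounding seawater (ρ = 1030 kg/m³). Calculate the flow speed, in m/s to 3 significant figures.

v = 6.04 m/s

Bernoulli between the free stream and the stagnation point: ½ρv² = P_stag − P_static.
v = √(2ΔP/ρ) = √(2·18800/1030) = 6.04 m/s.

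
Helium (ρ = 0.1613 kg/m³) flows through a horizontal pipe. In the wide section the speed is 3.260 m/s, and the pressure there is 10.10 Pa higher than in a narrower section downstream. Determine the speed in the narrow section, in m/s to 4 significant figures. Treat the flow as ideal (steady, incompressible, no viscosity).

Along the level pipe P + ½ρv² is conserved, hence v₂² = v₁² + 2(P₁ − P₂)/ρ.
v₂ = √(3.260² + 2·10.10/0.1613) = √(10.63 + 125.2) = 11.66 m/s.

v₂ ≈ 11.66 m/s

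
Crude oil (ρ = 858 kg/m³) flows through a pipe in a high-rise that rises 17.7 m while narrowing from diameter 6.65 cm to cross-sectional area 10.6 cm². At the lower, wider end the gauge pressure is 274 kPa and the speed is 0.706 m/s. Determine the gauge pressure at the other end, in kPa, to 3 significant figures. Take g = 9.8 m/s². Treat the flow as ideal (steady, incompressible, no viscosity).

The volume flow rate is constant, so v₂ = (A₁/A₂)v₁ = (34.7/10.6)·0.706 = 2.31 m/s.
Energy conservation along the streamline gives P₂ = P₁ − ½ρ(v₂² − v₁²) − ρg(h₂ − h₁).
P₂ = 274000 + ½·858·(0.706² − 2.31²) − 858·9.8·(+17.7) = 274000 + (-2080) − (149000) = 123000 Pa.

P₂ ≈ 123 kPa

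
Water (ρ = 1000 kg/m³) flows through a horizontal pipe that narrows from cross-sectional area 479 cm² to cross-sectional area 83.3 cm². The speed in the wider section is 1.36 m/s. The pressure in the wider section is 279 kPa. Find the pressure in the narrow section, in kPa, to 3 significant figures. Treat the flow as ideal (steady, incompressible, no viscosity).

By continuity, v₂ = v₁·A₁/A₂ = 1.36·(479/83.3) = 7.82 m/s.
Along the horizontal streamline, P + ½ρv² is constant.
P₂ = P₁ − ½ρ(v₂² − v₁²) = 279000 − ½·1000·(7.82² − 1.36²) = 279000 − 29700 = 249000 Pa.

249 kPa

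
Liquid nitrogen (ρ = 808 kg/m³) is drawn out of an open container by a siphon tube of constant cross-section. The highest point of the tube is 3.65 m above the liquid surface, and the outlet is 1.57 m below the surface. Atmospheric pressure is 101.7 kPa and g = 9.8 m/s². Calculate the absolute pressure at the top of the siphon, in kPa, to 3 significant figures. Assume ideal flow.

Bernoulli surface→outlet gives ½v² = g·h_out, so v = √(2·9.8·1.57) = 5.55 m/s.
The bore is uniform, so the speed at the crest is the same v. Bernoulli surface→crest: P_atm = P_top + ½ρv² + ρg·h_top.
P_top = 101700 − ½·808·5.55² − 808·9.8·3.65 = 60400 Pa.

P_top ≈ 60.4 kPa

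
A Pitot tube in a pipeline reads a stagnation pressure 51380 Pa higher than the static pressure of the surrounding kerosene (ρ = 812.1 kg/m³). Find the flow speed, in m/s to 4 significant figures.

v ≈ 11.25 m/s

At the stagnation point the flow is brought to rest, so Bernoulli gives P_stag − P_static = ½ρv².
v = √(2ΔP/ρ) = √(2·51380/812.1) = 11.25 m/s.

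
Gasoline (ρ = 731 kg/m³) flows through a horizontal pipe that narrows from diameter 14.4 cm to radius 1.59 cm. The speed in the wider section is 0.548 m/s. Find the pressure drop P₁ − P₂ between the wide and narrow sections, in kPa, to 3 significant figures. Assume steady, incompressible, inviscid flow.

ΔP = 46.0 kPa

Continuity gives A₁v₁ = A₂v₂, so v₂ = (163 cm²)/(7.94 cm²) × 0.548 m/s = 11.2 m/s.
The pipe is horizontal, so Bernoulli reduces to P₁ + ½ρv₁² = P₂ + ½ρv₂².
P₁ − P₂ = ½·731·(11.2² − 0.548²) = ½·731·126 = 46000 Pa.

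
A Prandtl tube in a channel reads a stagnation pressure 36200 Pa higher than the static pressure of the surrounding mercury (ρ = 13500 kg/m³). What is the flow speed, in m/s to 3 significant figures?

Bernoulli between the free stream and the stagnation point: ½ρv² = P_stag − P_static.
v = √(2ΔP/ρ) = √(2·36200/13500) = 2.32 m/s.

v ≈ 2.32 m/s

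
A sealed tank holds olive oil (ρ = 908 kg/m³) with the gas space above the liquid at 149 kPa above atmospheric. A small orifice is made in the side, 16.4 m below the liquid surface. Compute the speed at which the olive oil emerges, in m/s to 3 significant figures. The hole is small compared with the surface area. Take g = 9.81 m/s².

v ≈ 25.5 m/s

Take point 1 at the surface (v₁ ≈ 0) and point 2 at the hole (at atmospheric pressure). Bernoulli: P₁ + ρg h = P_atm + ½ρv₂².
With P₁ − P_atm = 149000 Pa, v₂ = √(2gh + 2ΔP/ρ) = √(2·9.81·16.4 + 2·149000/908) = 25.5 m/s.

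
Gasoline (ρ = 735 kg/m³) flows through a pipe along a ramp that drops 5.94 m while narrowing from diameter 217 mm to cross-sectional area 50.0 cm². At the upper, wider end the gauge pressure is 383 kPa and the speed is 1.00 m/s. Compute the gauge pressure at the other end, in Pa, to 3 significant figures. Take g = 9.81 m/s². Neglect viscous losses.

Mass conservation (A₁v₁ = A₂v₂) gives v₂ = 1.00 × 370/50.0 = 7.40 m/s.
Applying Bernoulli between the two ends and solving for P₂: P₂ = P₁ + ½ρ(v₁² − v₂²) − ρgΔh.
P₂ = 383000 + ½·735·(1.00² − 7.40²) − 735·9.81·(−5.94) = 383000 + (-19700) − (-42800) = 406000 Pa.

406000 Pa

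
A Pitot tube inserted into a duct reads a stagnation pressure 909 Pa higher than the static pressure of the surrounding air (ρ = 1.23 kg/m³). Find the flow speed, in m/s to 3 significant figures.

v ≈ 38.4 m/s

Bernoulli between the free stream and the stagnation point: ½ρv² = P_stag − P_static.
v = √(2ΔP/ρ) = √(2·909/1.23) = 38.4 m/s.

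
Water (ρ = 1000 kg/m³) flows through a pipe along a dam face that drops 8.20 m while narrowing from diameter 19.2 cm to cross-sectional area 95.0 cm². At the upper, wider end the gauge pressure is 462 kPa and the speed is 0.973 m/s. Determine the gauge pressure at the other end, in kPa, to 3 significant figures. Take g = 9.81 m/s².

P₂ ≈ 539 kPa

The volume flow rate is constant, so v₂ = (A₁/A₂)v₁ = (290/95.0)·0.973 = 2.97 m/s.
Applying Bernoulli between the two ends and solving for P₂: P₂ = P₁ + ½ρ(v₁² − v₂²) − ρgΔh.
P₂ = 462000 + ½·1000·(0.973² − 2.97²) − 1000·9.81·(−8.20) = 462000 + (-3920) − (-80400) = 539000 Pa.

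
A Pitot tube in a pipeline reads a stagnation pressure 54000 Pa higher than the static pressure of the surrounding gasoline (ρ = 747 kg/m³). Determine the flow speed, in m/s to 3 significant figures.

12.0 m/s

Bernoulli between the free stream and the stagnation point: ½ρv² = P_stag − P_static.
v = √(2ΔP/ρ) = √(2·54000/747) = 12.0 m/s.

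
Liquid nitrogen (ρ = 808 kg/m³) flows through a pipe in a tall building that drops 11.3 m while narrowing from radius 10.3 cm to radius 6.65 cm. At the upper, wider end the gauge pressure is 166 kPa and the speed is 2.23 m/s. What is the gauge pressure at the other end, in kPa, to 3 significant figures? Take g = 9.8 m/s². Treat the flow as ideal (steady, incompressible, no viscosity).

Mass conservation (A₁v₁ = A₂v₂) gives v₂ = 2.23 × 333/139 = 5.35 m/s.
Energy conservation along the streamline gives P₂ = P₁ − ½ρ(v₂² − v₁²) − ρg(h₂ − h₁).
P₂ = 166000 + ½·808·(2.23² − 5.35²) − 808·9.8·(−11.3) = 166000 + (-9550) − (-89500) = 246000 Pa.

P₂ = 246 kPa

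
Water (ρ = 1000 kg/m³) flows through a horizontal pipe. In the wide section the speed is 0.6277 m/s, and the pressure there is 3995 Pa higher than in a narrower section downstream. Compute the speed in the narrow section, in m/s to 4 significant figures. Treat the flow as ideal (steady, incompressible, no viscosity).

2.896 m/s

Along the level pipe P + ½ρv² is conserved, hence v₂² = v₁² + 2(P₁ − P₂)/ρ.
v₂ = √(0.6277² + 2·3995/1000) = √(0.3940 + 7.990) = 2.896 m/s.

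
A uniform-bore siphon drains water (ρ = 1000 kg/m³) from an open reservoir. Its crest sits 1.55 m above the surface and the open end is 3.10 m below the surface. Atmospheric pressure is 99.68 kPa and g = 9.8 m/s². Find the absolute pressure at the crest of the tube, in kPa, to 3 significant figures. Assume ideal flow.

From the surface to the outlet (both open to atmosphere, surface at rest): v = √(2g·h_out) = √(2·9.8·3.10) = 7.79 m/s.
The bore is uniform, so the speed at the crest is the same v. Bernoulli surface→crest: P_atm = P_top + ½ρv² + ρg·h_top.
P_top = 99680 − ½·1000·7.79² − 1000·9.8·1.55 = 54100 Pa.

P_top ≈ 54.1 kPa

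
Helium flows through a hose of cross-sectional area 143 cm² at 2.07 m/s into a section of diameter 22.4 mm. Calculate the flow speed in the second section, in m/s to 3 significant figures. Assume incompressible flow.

v₂ = 75.1 m/s

Continuity gives A₁v₁ = A₂v₂, so v₂ = (143 cm²)/(3.94 cm²) × 2.07 m/s = 75.1 m/s.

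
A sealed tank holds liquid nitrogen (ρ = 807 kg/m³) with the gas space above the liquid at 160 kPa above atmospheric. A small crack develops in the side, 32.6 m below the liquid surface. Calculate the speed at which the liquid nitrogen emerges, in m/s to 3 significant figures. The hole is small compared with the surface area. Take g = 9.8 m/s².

v ≈ 32.2 m/s

Take point 1 at the surface (v₁ ≈ 0) and point 2 at the hole (at atmospheric pressure). Bernoulli: P₁ + ρg h = P_atm + ½ρv₂².
With P₁ − P_atm = 160000 Pa, v₂ = √(2gh + 2ΔP/ρ) = √(2·9.8·32.6 + 2·160000/807) = 32.2 m/s.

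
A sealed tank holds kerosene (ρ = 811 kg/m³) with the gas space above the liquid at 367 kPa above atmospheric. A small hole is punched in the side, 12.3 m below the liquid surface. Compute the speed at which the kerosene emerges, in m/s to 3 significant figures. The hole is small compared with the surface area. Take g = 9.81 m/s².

33.9 m/s

Take point 1 at the surface (v₁ ≈ 0) and point 2 at the hole (at atmospheric pressure). Bernoulli: P₁ + ρg h = P_atm + ½ρv₂².
With P₁ − P_atm = 367000 Pa, v₂ = √(2gh + 2ΔP/ρ) = √(2·9.81·12.3 + 2·367000/811) = 33.9 m/s.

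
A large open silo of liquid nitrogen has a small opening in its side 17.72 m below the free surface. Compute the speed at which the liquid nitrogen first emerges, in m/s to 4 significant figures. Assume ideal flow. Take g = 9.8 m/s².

18.64 m/s

The surface is effectively still and both ends are open, so ½v² = gh and v = √(2·9.8·17.72) = 18.64 m/s.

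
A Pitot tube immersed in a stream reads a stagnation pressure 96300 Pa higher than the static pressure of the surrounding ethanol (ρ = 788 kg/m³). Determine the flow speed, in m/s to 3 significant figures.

v ≈ 15.6 m/s

At the stagnation point the flow is brought to rest, so Bernoulli gives P_stag − P_static = ½ρv².
v = √(2ΔP/ρ) = √(2·96300/788) = 15.6 m/s.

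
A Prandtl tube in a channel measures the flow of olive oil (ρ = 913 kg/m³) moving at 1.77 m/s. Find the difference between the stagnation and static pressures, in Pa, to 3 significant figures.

ΔP = 1430 Pa

Bernoulli between the free stream and the stagnation point: ½ρv² = P_stag − P_static.
ΔP = ½·913·1.77² = 1430 Pa.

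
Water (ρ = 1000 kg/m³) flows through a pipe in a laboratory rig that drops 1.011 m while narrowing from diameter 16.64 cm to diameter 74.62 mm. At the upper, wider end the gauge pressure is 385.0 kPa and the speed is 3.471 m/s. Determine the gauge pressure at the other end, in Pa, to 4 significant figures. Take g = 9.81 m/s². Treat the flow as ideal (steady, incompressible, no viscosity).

252000 Pa

Mass conservation (A₁v₁ = A₂v₂) gives v₂ = 3.471 × 217.5/43.73 = 17.26 m/s.
Bernoulli: P₁ + ½ρv₁² + ρg h₁ = P₂ + ½ρv₂² + ρg h₂, so P₂ = P₁ + ½ρ(v₁² − v₂²) − ρg(h₂ − h₁).
P₂ = 385000 + ½·1000·(3.471² − 17.26²) − 1000·9.81·(−1.011) = 385000 + (-142900) − (-9918) = 252000 Pa.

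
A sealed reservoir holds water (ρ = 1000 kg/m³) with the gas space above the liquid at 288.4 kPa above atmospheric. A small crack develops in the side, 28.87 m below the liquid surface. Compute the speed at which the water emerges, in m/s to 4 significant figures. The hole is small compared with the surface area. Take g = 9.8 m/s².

33.80 m/s

Take point 1 at the surface (v₁ ≈ 0) and point 2 at the hole (at atmospheric pressure). Bernoulli: P₁ + ρg h = P_atm + ½ρv₂².
With P₁ − P_atm = 288400 Pa, v₂ = √(2gh + 2ΔP/ρ) = √(2·9.8·28.87 + 2·288400/1000) = 33.80 m/s.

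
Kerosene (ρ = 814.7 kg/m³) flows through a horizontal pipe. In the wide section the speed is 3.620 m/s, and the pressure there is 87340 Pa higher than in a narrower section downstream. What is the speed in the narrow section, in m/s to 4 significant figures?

Horizontal Bernoulli: P₁ + ½ρv₁² = P₂ + ½ρv₂², so v₂² = v₁² + 2(P₁ − P₂)/ρ.
v₂ = √(3.620² + 2·87340/814.7) = √(13.10 + 214.4) = 15.08 m/s.

v₂ ≈ 15.08 m/s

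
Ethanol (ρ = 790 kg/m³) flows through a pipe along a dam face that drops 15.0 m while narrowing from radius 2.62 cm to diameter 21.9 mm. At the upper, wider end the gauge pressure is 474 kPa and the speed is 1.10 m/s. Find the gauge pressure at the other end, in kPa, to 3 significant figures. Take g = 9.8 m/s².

By continuity, v₂ = v₁·A₁/A₂ = 1.10·(21.6/3.77) = 6.30 m/s.
Applying Bernoulli between the two ends and solving for P₂: P₂ = P₁ + ½ρ(v₁² − v₂²) − ρgΔh.
P₂ = 474000 + ½·790·(1.10² − 6.30²) − 790·9.8·(−15.0) = 474000 + (-15200) − (-116000) = 575000 Pa.

P₂ = 575 kPa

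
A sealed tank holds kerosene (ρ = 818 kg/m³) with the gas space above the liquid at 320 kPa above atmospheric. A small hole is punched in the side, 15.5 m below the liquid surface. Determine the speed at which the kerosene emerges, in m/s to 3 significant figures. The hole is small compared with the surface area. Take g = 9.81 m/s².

v = 33.0 m/s

Take point 1 at the surface (v₁ ≈ 0) and point 2 at the hole (at atmospheric pressure). Bernoulli: P₁ + ρg h = P_atm + ½ρv₂².
With P₁ − P_atm = 320000 Pa, v₂ = √(2gh + 2ΔP/ρ) = √(2·9.81·15.5 + 2·320000/818) = 33.0 m/s.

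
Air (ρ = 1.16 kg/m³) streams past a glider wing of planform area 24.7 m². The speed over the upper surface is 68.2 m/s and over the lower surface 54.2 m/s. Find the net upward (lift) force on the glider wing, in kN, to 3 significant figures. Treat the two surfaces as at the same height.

24.5 kN

The faster flow above has the lower pressure; Bernoulli (same height) gives ΔP = ½ρ(v_up² − v_low²).
ΔP = ½·1.16·(68.2² − 54.2²) = 994 Pa.
Lift = ΔP · A = 994 × 24.7 = 24500 N.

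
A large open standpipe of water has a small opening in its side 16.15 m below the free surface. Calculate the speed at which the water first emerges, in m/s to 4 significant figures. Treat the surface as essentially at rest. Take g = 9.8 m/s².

With the surface at rest and both surface and jet at atmospheric pressure, Bernoulli gives ρg h = ½ρv², so v = √(2gh) = √(2·9.8·16.15) = 17.79 m/s.

v = 17.79 m/s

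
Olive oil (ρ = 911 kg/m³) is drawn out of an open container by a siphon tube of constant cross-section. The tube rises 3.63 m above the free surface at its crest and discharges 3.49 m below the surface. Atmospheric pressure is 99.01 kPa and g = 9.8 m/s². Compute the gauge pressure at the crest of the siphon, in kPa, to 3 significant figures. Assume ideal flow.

-63.6 kPa

Bernoulli surface→outlet gives ½v² = g·h_out, so v = √(2·9.8·3.49) = 8.27 m/s.
With constant cross-section the crest speed equals v; applying Bernoulli from the surface up to the crest, P_top = P_atm − ½ρv² − ρg·h_top.
P_top = 99010 − ½·911·8.27² − 911·9.8·3.63 = 35400 Pa. So P_gauge = P_top − P_atm = -63600 Pa.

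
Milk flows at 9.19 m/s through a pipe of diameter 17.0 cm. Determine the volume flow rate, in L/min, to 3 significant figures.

Q ≈ 12500 L/min

Q = A·v = 0.0227 m² × 9.19 m/s = 0.209 m³/s.
Converting: 0.209 m³/s × 60000 = 12500 L/min.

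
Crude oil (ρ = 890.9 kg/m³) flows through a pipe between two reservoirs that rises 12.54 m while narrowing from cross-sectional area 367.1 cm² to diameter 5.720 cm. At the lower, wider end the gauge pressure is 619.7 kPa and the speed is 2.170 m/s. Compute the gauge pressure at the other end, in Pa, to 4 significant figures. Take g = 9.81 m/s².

84120 Pa

The volume flow rate is constant, so v₂ = (A₁/A₂)v₁ = (367.1/25.70)·2.170 = 31.00 m/s.
Applying Bernoulli between the two ends and solving for P₂: P₂ = P₁ + ½ρ(v₁² − v₂²) − ρgΔh.
P₂ = 619700 + ½·890.9·(2.170² − 31.00²) − 890.9·9.81·(+12.54) = 619700 + (-426000) − (109600) = 84120 Pa.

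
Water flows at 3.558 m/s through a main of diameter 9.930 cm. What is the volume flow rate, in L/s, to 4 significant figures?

Q = A·v = 0.007744 m² × 3.558 m/s = 0.02755 m³/s.
Converting: 0.02755 m³/s × 1000 = 27.55 L/s.

27.55 L/s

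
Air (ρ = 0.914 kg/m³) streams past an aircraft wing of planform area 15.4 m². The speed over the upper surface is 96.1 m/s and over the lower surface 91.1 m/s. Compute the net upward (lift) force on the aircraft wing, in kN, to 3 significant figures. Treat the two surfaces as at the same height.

From P + ½ρv² = const at equal height, P_low − P_up = ½ρ(v_up² − v_low²).
ΔP = ½·0.914·(96.1² − 91.1²) = 428 Pa.
Lift = ΔP · A = 428 × 15.4 = 6590 N.

F = 6.59 kN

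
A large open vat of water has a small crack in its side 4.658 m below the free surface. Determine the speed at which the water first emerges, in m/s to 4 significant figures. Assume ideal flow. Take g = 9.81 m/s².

v ≈ 9.560 m/s

Bernoulli from surface to hole (P equal, v_surface ≈ 0): v = √(2gh) = √(2×9.81×4.658) = 9.560 m/s.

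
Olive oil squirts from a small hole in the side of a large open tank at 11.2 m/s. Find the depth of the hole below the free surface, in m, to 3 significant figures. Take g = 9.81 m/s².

h ≈ 6.39 m

For a small hole in a large open tank, ½v² = gh, giving h = v²/(2g).
h = 11.2²/(2·9.81) = 125/19.62 = 6.39 m.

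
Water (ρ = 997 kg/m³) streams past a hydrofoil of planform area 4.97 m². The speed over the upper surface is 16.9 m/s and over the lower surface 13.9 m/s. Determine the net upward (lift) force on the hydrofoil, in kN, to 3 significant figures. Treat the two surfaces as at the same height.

229 kN

The faster flow above has the lower pressure; Bernoulli (same height) gives ΔP = ½ρ(v_up² − v_low²).
ΔP = ½·997·(16.9² − 13.9²) = 46100 Pa.
Lift = ΔP · A = 46100 × 4.97 = 229000 N.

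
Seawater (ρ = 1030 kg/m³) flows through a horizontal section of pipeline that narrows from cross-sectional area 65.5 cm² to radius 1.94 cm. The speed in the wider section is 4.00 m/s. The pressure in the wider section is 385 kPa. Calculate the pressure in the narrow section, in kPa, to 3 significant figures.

By continuity, v₂ = v₁·A₁/A₂ = 4.00·(65.5/11.8) = 22.2 m/s.
The pipe is horizontal, so Bernoulli reduces to P₁ + ½ρv₁² = P₂ + ½ρv₂².
P₂ = P₁ − ½ρ(v₂² − v₁²) = 385000 − ½·1030·(22.2² − 4.00²) = 385000 − 245000 = 140000 Pa.

P₂ = 140 kPa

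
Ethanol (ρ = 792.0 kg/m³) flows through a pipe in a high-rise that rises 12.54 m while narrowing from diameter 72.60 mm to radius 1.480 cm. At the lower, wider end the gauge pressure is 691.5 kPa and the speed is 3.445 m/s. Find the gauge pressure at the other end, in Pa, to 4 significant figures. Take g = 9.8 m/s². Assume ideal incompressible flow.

P₂ ≈ 428800 Pa

Mass conservation (A₁v₁ = A₂v₂) gives v₂ = 3.445 × 41.40/6.881 = 20.72 m/s.
Applying Bernoulli between the two ends and solving for P₂: P₂ = P₁ + ½ρ(v₁² − v₂²) − ρgΔh.
P₂ = 691500 + ½·792.0·(3.445² − 20.72²) − 792.0·9.8·(+12.54) = 691500 + (-165400) − (97330) = 428800 Pa.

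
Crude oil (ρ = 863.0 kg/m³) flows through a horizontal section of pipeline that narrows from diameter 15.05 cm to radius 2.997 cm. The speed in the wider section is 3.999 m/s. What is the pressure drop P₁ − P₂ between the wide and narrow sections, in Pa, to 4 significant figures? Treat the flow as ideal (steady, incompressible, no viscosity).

ΔP ≈ 267400 Pa

Continuity gives A₁v₁ = A₂v₂, so v₂ = (177.9 cm²)/(28.22 cm²) × 3.999 m/s = 25.21 m/s.
The pipe is horizontal, so Bernoulli reduces to P₁ + ½ρv₁² = P₂ + ½ρv₂².
P₁ − P₂ = ½·863.0·(25.21² − 3.999²) = ½·863.0·619.6 = 267400 Pa.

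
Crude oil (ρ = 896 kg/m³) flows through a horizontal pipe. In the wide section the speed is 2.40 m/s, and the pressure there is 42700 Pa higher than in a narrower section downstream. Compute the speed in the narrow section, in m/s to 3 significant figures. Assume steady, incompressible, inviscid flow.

Along the level pipe P + ½ρv² is conserved, hence v₂² = v₁² + 2(P₁ − P₂)/ρ.
v₂ = √(2.40² + 2·42700/896) = √(5.76 + 95.3) = 10.1 m/s.

v₂ ≈ 10.1 m/s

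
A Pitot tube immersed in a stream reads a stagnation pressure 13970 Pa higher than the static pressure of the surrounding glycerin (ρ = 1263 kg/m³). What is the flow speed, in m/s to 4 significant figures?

The dynamic pressure equals the rise in static pressure at the stagnation point: ΔP = ½ρv².
v = √(2ΔP/ρ) = √(2·13970/1263) = 4.703 m/s.

4.703 m/s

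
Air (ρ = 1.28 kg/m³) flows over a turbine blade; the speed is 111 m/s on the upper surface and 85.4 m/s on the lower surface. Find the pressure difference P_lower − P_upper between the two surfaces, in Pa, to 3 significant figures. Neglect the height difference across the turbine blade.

With negligible Δh, P + ½ρv² is constant, so P_low − P_up = ½ρ(v_up² − v_low²).
ΔP = ½·1.28·(111² − 85.4²) = 3220 Pa.

ΔP ≈ 3220 Pa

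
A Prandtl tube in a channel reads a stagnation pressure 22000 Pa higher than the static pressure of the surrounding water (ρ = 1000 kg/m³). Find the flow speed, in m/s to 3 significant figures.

6.63 m/s

At the stagnation point the flow is brought to rest, so Bernoulli gives P_stag − P_static = ½ρv².
v = √(2ΔP/ρ) = √(2·22000/1000) = 6.63 m/s.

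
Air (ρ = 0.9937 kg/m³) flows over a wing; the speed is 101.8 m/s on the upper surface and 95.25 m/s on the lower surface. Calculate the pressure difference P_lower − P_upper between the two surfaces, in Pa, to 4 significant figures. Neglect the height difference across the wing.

ΔP = 641.3 Pa

The pressure is lower where the speed is higher: ΔP = ½ρ(v_up² − v_low²).
ΔP = ½·0.9937·(101.8² − 95.25²) = 641.3 Pa.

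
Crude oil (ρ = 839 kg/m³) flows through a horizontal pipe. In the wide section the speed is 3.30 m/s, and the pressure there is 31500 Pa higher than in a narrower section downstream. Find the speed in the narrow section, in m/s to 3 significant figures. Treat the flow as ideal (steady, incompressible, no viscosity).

v₂ ≈ 9.27 m/s

Horizontal Bernoulli: P₁ + ½ρv₁² = P₂ + ½ρv₂², so v₂² = v₁² + 2(P₁ − P₂)/ρ.
v₂ = √(3.30² + 2·31500/839) = √(10.9 + 75.1) = 9.27 m/s.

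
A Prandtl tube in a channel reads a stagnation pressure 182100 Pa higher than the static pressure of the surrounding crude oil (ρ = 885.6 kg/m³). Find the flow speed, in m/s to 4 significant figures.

Bernoulli between the free stream and the stagnation point: ½ρv² = P_stag − P_static.
v = √(2ΔP/ρ) = √(2·182100/885.6) = 20.28 m/s.

20.28 m/s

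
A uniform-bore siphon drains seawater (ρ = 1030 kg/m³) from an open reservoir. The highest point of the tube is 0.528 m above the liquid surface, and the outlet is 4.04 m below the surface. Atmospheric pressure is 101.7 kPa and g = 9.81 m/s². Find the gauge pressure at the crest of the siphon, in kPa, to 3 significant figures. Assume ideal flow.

From the surface to the outlet (both open to atmosphere, surface at rest): v = √(2g·h_out) = √(2·9.81·4.04) = 8.90 m/s.
Continuity keeps v the same throughout the tube; from surface to crest, P_atm + 0 = P_top + ½ρv² + ρg·h_top.
P_top = 101700 − ½·1030·8.90² − 1030·9.81·0.528 = 55500 Pa. So P_gauge = P_top − P_atm = -46200 Pa.

P_gauge = -46.2 kPa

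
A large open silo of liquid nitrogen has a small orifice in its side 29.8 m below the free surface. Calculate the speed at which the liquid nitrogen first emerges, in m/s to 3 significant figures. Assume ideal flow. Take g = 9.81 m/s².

v ≈ 24.2 m/s

The surface is effectively still and both ends are open, so ½v² = gh and v = √(2·9.81·29.8) = 24.2 m/s.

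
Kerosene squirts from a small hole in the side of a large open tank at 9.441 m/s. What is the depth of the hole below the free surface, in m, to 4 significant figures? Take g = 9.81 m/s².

Inverting v = √(2gh) gives h = v² / 2g.
h = 9.441²/(2·9.81) = 89.13/19.62 = 4.543 m.

h ≈ 4.543 m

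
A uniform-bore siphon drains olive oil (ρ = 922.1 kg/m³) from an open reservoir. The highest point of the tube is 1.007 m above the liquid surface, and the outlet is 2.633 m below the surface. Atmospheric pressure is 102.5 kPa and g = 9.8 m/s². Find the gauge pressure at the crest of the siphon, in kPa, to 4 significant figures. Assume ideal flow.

Bernoulli surface→outlet gives ½v² = g·h_out, so v = √(2·9.8·2.633) = 7.184 m/s.
With constant cross-section the crest speed equals v; applying Bernoulli from the surface up to the crest, P_top = P_atm − ½ρv² − ρg·h_top.
P_top = 102500 − ½·922.1·7.184² − 922.1·9.8·1.007 = 69610 Pa. So P_gauge = P_top − P_atm = -32890 Pa.

P_gauge ≈ -32.89 kPa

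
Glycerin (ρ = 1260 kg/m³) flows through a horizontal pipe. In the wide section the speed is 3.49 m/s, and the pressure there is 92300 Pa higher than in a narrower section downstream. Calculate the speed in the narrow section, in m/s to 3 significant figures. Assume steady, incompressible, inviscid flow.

v₂ = 12.6 m/s

Along the level pipe P + ½ρv² is conserved, hence v₂² = v₁² + 2(P₁ − P₂)/ρ.
v₂ = √(3.49² + 2·92300/1260) = √(12.2 + 147) = 12.6 m/s.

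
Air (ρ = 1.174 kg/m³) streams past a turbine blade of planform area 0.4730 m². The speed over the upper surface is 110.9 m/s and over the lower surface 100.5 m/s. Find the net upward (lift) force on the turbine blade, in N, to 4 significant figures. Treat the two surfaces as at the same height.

F = 610.4 N

From P + ½ρv² = const at equal height, P_low − P_up = ½ρ(v_up² − v_low²).
ΔP = ½·1.174·(110.9² − 100.5²) = 1291 Pa.
Lift = ΔP · A = 1291 × 0.4730 = 610.4 N.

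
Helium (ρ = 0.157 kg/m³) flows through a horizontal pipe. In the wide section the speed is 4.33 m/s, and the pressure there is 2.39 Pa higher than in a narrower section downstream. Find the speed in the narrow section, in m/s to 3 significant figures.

v₂ ≈ 7.01 m/s

Horizontal Bernoulli: P₁ + ½ρv₁² = P₂ + ½ρv₂², so v₂² = v₁² + 2(P₁ − P₂)/ρ.
v₂ = √(4.33² + 2·2.39/0.157) = √(18.7 + 30.4) = 7.01 m/s.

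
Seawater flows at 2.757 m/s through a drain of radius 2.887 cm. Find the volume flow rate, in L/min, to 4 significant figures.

Q = A·v = 0.002618 m² × 2.757 m/s = 0.007219 m³/s.
Converting: 0.007219 m³/s × 60000 = 433.1 L/min.

Q = 433.1 L/min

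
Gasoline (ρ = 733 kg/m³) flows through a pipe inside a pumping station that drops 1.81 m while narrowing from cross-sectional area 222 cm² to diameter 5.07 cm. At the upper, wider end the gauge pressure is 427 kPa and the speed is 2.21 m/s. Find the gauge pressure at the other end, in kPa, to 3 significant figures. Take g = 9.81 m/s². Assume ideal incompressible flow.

Continuity gives A₁v₁ = A₂v₂, so v₂ = (222 cm²)/(20.2 cm²) × 2.21 m/s = 24.3 m/s.
Applying Bernoulli between the two ends and solving for P₂: P₂ = P₁ + ½ρ(v₁² − v₂²) − ρgΔh.
P₂ = 427000 + ½·733·(2.21² − 24.3²) − 733·9.81·(−1.81) = 427000 + (-215000) − (-13000) = 225000 Pa.

225 kPa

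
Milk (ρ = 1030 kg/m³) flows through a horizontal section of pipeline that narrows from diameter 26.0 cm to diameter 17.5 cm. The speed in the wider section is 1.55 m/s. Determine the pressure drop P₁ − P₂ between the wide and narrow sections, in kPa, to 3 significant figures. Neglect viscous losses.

ΔP ≈ 4.79 kPa

Mass conservation (A₁v₁ = A₂v₂) gives v₂ = 1.55 × 531/241 = 3.42 m/s.
Bernoulli (h₁ = h₂): P₁ − P₂ = ½ρ(v₂² − v₁²).
P₁ − P₂ = ½·1030·(3.42² − 1.55²) = ½·1030·9.30 = 4790 Pa.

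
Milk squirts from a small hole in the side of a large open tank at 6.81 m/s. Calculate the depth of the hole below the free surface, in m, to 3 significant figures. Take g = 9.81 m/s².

For a small hole in a large open tank, ½v² = gh, giving h = v²/(2g).
h = 6.81²/(2·9.81) = 46.4/19.62 = 2.36 m.

h ≈ 2.36 m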